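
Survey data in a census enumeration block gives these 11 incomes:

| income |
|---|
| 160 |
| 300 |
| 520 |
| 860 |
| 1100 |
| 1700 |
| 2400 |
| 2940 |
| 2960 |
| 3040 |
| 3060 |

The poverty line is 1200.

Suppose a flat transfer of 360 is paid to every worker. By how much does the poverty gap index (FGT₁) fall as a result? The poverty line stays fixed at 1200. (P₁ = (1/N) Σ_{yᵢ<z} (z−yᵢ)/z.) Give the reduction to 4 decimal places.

Before: below the line — 160, 300, 520, 860, 1100; poverty gap index (FGT₁) = 0.231818.
After the 360 transfer: below the line — 520, 660, 880; poverty gap index (FGT₁) = 0.116667.
Reduction = 0.231818 − 0.116667 = 0.1152.

0.1152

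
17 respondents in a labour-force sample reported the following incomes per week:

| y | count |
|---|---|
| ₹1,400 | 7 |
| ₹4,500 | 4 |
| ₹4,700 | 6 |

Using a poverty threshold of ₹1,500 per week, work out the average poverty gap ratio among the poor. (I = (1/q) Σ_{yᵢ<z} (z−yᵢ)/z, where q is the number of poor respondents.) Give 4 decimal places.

0.0667

Below the line: 7×₹1,400 (q = 7 of N = 17).
Shortfall ratios (z−y)/z: 0.0667 (×7); sum = 0.466667.
I averages over the q = 7 poor units only: 0.466667 / 7 = 0.0667.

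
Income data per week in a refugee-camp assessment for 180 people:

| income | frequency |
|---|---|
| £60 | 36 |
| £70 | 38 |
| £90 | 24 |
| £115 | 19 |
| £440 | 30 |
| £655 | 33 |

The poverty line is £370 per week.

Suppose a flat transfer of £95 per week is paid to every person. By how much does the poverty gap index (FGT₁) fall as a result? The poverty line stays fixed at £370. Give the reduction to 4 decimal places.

0.1669

Before: below the line — 36×£60, 38×£70, 24×£90, 19×£115; poverty gap index (FGT₁) = 0.512387.
After the £95 transfer: below the line — 36×£155, 38×£165, 24×£185, 19×£210; poverty gap index (FGT₁) = 0.345495.
Reduction = 0.512387 − 0.345495 = 0.1669.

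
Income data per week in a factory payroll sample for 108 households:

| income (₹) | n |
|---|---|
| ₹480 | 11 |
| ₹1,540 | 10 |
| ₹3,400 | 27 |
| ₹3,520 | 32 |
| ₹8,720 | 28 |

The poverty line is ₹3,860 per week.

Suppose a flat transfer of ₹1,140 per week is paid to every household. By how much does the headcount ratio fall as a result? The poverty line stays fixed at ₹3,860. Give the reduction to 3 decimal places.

0.546

Before: below the line — 11×₹480, 10×₹1,540, 27×₹3,400, 32×₹3,520; headcount ratio = 0.74074.
After the ₹1,140 transfer: below the line — 11×₹1,620, 10×₹2,680; headcount ratio = 0.19444.
Reduction = 0.74074 − 0.19444 = 0.546.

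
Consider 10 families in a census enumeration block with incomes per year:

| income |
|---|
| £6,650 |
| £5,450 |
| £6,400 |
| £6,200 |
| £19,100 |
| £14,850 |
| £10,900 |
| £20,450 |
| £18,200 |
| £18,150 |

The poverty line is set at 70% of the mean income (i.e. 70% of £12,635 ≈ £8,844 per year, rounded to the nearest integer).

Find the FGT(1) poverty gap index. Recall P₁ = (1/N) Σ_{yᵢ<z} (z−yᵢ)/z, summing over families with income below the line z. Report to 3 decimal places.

0.121

Incomes under z: £5,450, £6,200, £6,400, £6,650 (q = 4 of N = 10).
Shortfall ratios: (8844−5450)/8844 = 0.3838; (8844−6200)/8844 = 0.2990; (8844−6400)/8844 = 0.2763; (8844−6650)/8844 = 0.2481.
Sum of shortfalls = 1.207146; P₁ averages over all N: 1.207146 / 10 = 0.121.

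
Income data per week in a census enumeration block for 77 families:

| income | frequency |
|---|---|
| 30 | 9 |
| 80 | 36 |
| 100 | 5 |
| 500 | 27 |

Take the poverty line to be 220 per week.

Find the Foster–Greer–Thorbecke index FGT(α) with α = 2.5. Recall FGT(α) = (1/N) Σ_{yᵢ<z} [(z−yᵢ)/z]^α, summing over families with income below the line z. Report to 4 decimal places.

0.2463

Below the line: 9×30, 36×80, 5×100 (q = 50 of N = 77).
Normalized shortfalls: (220−30)/220 = 0.8636 (×9); (220−80)/220 = 0.6364 (×36); (220−100)/220 = 0.5455 (×5).
Raised to α = 2.5: 0.69315 (×9); 0.32305 (×36); 0.21973 (×5).
Sum = 18.966649; FGT(2.5) = 18.966649 / 77 = 0.2463.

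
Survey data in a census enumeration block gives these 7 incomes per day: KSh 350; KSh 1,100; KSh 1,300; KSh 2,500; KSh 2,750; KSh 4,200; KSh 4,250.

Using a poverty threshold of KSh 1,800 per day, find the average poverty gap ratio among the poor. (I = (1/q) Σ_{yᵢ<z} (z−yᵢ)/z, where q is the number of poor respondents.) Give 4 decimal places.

Below z: KSh 350, KSh 1,100, KSh 1,300 (q = 3 of N = 7).
Relative gaps: 0.8056, 0.3889, 0.2778; sum = 1.472222.
The income-gap ratio divides by q (the poor only): 1.472222 / 3 = 0.4907.

0.4907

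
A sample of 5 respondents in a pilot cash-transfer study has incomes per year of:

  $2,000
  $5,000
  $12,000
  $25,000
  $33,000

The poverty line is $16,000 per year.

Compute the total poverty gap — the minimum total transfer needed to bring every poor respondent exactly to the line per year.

$29,000

Incomes under z: $2,000, $5,000, $12,000 (q = 3 of N = 5).
Individual gaps: 16000−2000 = 14000; 16000−5000 = 11000; 16000−12000 = 4000.
Aggregate gap = $29,000.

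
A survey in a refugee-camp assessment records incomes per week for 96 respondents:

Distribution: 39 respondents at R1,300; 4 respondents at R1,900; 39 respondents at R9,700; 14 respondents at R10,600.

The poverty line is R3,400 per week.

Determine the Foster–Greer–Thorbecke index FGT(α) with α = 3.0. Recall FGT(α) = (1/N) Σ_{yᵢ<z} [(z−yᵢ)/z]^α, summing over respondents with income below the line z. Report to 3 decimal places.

0.099

Poor units: 39×R1,300, 4×R1,900 (q = 43 of N = 96).
Relative gaps: (3400−1300)/3400 = 0.6176 (×39); (3400−1900)/3400 = 0.4412 (×4).
Raised to α = 3.0: 0.23562 (×39); 0.08587 (×4).
Sum = 9.532847; FGT(3.0) = 9.532847 / 96 = 0.099.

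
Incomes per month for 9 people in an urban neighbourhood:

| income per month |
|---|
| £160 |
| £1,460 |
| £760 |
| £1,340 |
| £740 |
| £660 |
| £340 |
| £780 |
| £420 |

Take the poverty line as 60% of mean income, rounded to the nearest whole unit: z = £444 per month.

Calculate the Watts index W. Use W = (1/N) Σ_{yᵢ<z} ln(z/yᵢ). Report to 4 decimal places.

0.1492

Below z: £160, £340, £420 (q = 3 of N = 9).
Log gaps: ln(444/160) = 1.0207; ln(444/340) = 0.2669; ln(444/420) = 0.0556.
W = 1.343100 / 9 = 0.1492.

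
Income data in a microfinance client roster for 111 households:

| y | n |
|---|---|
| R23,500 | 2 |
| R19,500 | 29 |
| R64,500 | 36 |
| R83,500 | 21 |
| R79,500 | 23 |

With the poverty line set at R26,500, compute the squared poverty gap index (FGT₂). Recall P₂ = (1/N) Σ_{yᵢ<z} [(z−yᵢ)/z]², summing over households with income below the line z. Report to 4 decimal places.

0.0185

Below z: 29×R19,500, 2×R23,500 (q = 31 of N = 111).
Normalized shortfalls: (26500−19500)/26500 = 0.2642 (×29); (26500−23500)/26500 = 0.1132 (×2).
Squared: 0.0698 (×29); 0.0128 (×2).
Sum = 2.049128; P₂ = 2.049128 / 111 = 0.0185.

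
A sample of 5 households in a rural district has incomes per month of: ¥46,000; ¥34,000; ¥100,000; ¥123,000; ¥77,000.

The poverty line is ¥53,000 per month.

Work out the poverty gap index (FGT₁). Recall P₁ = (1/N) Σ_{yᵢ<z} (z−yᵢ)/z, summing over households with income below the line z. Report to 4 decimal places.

Below z: ¥34,000, ¥46,000 (q = 2 of N = 5).
Gap ratios (z−y)/z: (53000−34000)/53000 = 0.3585; (53000−46000)/53000 = 0.1321.
Sum of shortfalls = 0.490566; P₁ averages over all N: 0.490566 / 5 = 0.0981.

0.0981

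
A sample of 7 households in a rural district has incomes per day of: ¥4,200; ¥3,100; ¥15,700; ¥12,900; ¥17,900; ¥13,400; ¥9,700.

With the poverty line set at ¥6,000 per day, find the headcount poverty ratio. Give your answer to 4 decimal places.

0.2857

2 of the 7 households have income below ¥6,000.
H = 2/7 = 0.2857.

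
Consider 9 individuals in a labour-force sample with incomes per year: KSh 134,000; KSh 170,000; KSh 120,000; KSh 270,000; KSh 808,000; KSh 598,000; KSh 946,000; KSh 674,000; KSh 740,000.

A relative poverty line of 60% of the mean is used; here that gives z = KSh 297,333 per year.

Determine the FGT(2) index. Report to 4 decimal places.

0.0944

Below z: KSh 120,000, KSh 134,000, KSh 170,000, KSh 270,000 (q = 4 of N = 9).
Shortfall ratios: (297333−120000)/297333 = 0.5964; (297333−134000)/297333 = 0.5493; (297333−170000)/297333 = 0.4283; (297333−270000)/297333 = 0.0919.
Squared: 0.3557; 0.3018; 0.1834; 0.0085.
Sum = 0.849316; P₂ = 0.849316 / 9 = 0.0944.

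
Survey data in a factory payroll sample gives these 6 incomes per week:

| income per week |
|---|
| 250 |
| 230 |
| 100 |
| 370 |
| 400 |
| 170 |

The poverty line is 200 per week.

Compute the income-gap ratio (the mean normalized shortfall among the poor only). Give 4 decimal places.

Below z: 100, 170 (q = 2 of N = 6).
Shortfall ratios (z−y)/z: 0.5000, 0.1500; sum = 0.650000.
The income-gap ratio divides by q (the poor only): 0.650000 / 2 = 0.3250.

0.3250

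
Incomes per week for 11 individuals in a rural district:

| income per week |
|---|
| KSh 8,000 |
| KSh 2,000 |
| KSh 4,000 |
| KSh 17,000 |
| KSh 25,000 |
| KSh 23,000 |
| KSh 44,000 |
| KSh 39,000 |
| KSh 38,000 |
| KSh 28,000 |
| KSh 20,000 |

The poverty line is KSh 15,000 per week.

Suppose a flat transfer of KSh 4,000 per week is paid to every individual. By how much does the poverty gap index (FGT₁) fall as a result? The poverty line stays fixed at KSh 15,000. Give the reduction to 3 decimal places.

0.073

Before: below the line — KSh 2,000, KSh 4,000, KSh 8,000; poverty gap index (FGT₁) = 0.18788.
After the KSh 4,000 transfer: below the line — KSh 6,000, KSh 8,000, KSh 12,000; poverty gap index (FGT₁) = 0.11515.
Reduction = 0.18788 − 0.11515 = 0.073.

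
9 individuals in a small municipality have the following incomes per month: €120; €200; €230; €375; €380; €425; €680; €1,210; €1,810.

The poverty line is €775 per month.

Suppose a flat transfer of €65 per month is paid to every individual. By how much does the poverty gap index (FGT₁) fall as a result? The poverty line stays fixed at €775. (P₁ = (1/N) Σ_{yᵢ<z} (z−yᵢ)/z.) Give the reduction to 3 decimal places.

Before: below the line — €120, €200, €230, €375, €380, €425, €680; poverty gap index (FGT₁) = 0.43226.
After the €65 transfer: below the line — €185, €265, €295, €440, €445, €490, €745; poverty gap index (FGT₁) = 0.36703.
Reduction = 0.43226 − 0.36703 = 0.065.

0.065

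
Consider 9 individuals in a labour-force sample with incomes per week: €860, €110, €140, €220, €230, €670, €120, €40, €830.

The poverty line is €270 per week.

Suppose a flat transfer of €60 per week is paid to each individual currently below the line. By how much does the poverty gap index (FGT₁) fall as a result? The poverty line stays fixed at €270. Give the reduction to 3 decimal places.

Before: below the line — €40, €110, €120, €140, €220, €230; poverty gap index (FGT₁) = 0.31276.
After the €60 transfer: below the line — €100, €170, €180, €200; poverty gap index (FGT₁) = 0.17695.
Reduction = 0.31276 − 0.17695 = 0.136.

0.136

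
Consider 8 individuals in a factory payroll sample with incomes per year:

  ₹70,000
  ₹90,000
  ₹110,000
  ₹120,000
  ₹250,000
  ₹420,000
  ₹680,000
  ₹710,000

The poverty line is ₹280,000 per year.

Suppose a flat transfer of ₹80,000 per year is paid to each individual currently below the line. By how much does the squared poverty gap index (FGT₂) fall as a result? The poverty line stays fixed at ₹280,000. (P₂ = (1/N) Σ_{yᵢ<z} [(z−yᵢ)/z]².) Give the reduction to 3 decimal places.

Before: below the line — ₹70,000, ₹90,000, ₹110,000, ₹120,000, ₹250,000; squared poverty gap index (FGT₂) = 0.21620.
After the ₹80,000 transfer: below the line — ₹150,000, ₹170,000, ₹190,000, ₹200,000; squared poverty gap index (FGT₂) = 0.06936.
Reduction = 0.21620 − 0.06936 = 0.147.

0.147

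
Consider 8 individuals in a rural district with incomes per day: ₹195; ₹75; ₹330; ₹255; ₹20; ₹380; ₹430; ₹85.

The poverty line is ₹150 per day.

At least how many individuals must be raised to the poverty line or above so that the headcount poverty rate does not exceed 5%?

3

3 of the 8 individuals are poor, so H = 3/8 = 0.375.
A headcount ratio of at most 5% allows at most ⌊0.05 × 8⌋ = 0 poor individuals.
So at least 3 − 0 = 3 must be lifted.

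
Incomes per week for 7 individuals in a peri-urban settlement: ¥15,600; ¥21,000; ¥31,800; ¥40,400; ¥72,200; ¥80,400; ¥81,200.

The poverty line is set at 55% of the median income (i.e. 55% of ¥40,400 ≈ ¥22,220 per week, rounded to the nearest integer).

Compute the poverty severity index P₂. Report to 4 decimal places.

0.0131

Poor units: ¥15,600, ¥21,000 (q = 2 of N = 7).
Normalized shortfalls: (22220−15600)/22220 = 0.2979; (22220−21000)/22220 = 0.0549.
Squared: 0.0888; 0.0030.
Sum = 0.091777; P₂ = 0.091777 / 7 = 0.0131.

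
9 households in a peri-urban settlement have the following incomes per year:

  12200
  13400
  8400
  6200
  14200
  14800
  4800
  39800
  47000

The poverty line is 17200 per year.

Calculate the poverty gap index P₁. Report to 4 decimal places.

Poor units: 4800, 6200, 8400, 12200, 13400, 14200, 14800 (q = 7 of N = 9).
Normalized shortfalls: (17200−4800)/17200 = 0.7209; (17200−6200)/17200 = 0.6395; (17200−8400)/17200 = 0.5116; (17200−12200)/17200 = 0.2907; (17200−13400)/17200 = 0.2209; (17200−14200)/17200 = 0.1744; (17200−14800)/17200 = 0.1395.
Sum of shortfalls = 2.697674; P₁ averages over all N: 2.697674 / 9 = 0.2997.

0.2997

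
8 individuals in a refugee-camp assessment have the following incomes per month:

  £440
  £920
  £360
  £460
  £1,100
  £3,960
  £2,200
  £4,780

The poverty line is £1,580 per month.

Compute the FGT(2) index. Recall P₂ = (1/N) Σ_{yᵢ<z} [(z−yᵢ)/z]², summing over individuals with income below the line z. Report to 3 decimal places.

0.236

Poor units: £360, £440, £460, £920, £1,100 (q = 5 of N = 8).
Normalized shortfalls: (1580−360)/1580 = 0.7722; (1580−440)/1580 = 0.7215; (1580−460)/1580 = 0.7089; (1580−920)/1580 = 0.4177; (1580−1100)/1580 = 0.3038.
Squared: 0.5962; 0.5206; 0.5025; 0.1745; 0.0923.
Sum = 1.886076; P₂ = 1.886076 / 8 = 0.236.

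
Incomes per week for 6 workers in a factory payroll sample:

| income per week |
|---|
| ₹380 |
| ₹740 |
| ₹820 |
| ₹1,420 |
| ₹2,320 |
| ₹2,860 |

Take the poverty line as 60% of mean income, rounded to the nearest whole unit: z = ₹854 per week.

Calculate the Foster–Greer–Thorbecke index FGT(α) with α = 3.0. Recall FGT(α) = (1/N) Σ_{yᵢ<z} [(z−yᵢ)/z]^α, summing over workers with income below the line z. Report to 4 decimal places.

Below z: ₹380, ₹740, ₹820 (q = 3 of N = 6).
Relative gaps: (854−380)/854 = 0.5550; (854−740)/854 = 0.1335; (854−820)/854 = 0.0398.
Raised to α = 3.0: 0.17099; 0.00238; 0.00006.
Sum = 0.173428; FGT(3.0) = 0.173428 / 6 = 0.0289.

0.0289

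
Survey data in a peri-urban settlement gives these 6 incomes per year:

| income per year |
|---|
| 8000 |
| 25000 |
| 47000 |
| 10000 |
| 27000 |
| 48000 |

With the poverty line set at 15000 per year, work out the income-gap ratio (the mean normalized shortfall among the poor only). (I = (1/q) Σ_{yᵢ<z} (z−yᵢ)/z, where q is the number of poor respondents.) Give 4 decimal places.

0.4000

Below z: 8000, 10000 (q = 2 of N = 6).
Shortfall ratios (z−y)/z: 0.4667, 0.3333; sum = 0.800000.
I averages over the q = 2 poor units only: 0.800000 / 2 = 0.4000.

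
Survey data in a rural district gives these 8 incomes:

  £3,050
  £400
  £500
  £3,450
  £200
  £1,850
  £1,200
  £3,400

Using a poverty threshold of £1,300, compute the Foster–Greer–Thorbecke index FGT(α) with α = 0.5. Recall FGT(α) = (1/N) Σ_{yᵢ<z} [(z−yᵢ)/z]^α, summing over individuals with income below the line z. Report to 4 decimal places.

0.3517

Below z: £200, £400, £500, £1,200 (q = 4 of N = 8).
Gap ratios (z−y)/z: (1300−200)/1300 = 0.8462; (1300−400)/1300 = 0.6923; (1300−500)/1300 = 0.6154; (1300−1200)/1300 = 0.0769.
Raised to α = 0.5: 0.91987; 0.83205; 0.78446; 0.27735.
Sum = 2.813731; FGT(0.5) = 2.813731 / 8 = 0.3517.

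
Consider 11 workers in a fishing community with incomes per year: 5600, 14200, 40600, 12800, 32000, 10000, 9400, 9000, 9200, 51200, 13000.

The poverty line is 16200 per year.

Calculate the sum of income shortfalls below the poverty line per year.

46400

Poor units: 5600, 9000, 9200, 9400, 10000, 12800, 13000, 14200 (q = 8 of N = 11).
Individual gaps: 16200−5600 = 10600; 16200−9000 = 7200; 16200−9200 = 7000; 16200−9400 = 6800; 16200−10000 = 6200; 16200−12800 = 3400; 16200−13000 = 3200; 16200−14200 = 2000.
Aggregate gap = 46400.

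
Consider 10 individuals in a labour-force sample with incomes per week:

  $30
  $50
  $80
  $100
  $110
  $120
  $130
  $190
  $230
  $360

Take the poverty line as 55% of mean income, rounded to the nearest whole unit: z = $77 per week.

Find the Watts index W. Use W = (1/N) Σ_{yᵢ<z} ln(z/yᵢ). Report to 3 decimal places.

Below the line: $30, $50 (q = 2 of N = 10).
Log gaps: ln(77/30) = 0.9426; ln(77/50) = 0.4318.
W = 1.374390 / 10 = 0.137.

0.137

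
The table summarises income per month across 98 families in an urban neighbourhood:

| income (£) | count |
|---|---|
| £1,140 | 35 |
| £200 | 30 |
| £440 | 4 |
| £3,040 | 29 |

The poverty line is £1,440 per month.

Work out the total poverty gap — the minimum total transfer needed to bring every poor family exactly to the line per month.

£51,700

Poor units: 30×£200, 4×£440, 35×£1,140 (q = 69 of N = 98).
Individual gaps: 30×(1440−200) = 37200; 4×(1440−440) = 4000; 35×(1440−1140) = 10500.
Aggregate gap = £51,700.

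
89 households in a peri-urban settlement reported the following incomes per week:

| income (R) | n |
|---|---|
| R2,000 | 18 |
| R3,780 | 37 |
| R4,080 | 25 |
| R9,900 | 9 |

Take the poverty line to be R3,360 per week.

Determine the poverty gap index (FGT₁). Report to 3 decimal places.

0.082

Incomes under z: 18×R2,000 (q = 18 of N = 89).
Gap ratios (z−y)/z: (3360−2000)/3360 = 0.4048 (×18).
Sum of shortfalls = 7.285714; P₁ averages over all N: 7.285714 / 89 = 0.082.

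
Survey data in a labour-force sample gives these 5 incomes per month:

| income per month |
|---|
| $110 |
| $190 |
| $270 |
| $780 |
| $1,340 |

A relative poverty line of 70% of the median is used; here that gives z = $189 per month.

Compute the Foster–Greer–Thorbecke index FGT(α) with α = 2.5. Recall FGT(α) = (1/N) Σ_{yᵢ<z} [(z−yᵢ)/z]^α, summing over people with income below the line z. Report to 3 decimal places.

0.023

Incomes under z: $110 (q = 1 of N = 5).
Normalized shortfalls: (189−110)/189 = 0.4180.
Raised to α = 2.5: 0.11296.
Sum = 0.112957; FGT(2.5) = 0.112957 / 5 = 0.023.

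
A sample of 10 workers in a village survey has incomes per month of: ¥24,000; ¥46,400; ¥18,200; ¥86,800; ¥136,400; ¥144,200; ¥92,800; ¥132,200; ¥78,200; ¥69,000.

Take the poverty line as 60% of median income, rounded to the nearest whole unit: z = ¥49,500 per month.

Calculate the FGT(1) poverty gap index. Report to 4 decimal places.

0.1210

Below the line: ¥18,200, ¥24,000, ¥46,400 (q = 3 of N = 10).
Relative gaps: (49500−18200)/49500 = 0.6323; (49500−24000)/49500 = 0.5152; (49500−46400)/49500 = 0.0626.
Σ = 1.210101. Dividing by the full population N = 10 gives P₁ = 0.1210.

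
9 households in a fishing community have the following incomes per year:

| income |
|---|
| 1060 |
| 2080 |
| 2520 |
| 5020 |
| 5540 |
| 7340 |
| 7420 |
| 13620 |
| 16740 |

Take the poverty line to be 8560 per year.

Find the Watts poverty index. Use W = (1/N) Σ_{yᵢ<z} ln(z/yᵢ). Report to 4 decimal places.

0.6658

Incomes under z: 1060, 2080, 2520, 5020, 5540, 7340, 7420 (q = 7 of N = 9).
ln(z/y) terms: ln(8560/1060) = 2.0888; ln(8560/2080) = 1.4147; ln(8560/2520) = 1.2228; ln(8560/5020) = 0.5337; ln(8560/5540) = 0.4351; ln(8560/7340) = 0.1538; ln(8560/7420) = 0.1429.
W = 5.991863 / 9 = 0.6658.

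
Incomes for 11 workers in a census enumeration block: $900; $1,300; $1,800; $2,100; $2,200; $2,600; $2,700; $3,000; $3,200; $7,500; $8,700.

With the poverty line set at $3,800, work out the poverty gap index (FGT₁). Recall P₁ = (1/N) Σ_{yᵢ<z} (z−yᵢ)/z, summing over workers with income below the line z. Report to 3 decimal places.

0.344

Below the line: $900, $1,300, $1,800, $2,100, $2,200, $2,600, $2,700, $3,000, $3,200 (q = 9 of N = 11).
Shortfall ratios: (3800−900)/3800 = 0.7632; (3800−1300)/3800 = 0.6579; (3800−1800)/3800 = 0.5263; (3800−2100)/3800 = 0.4474; (3800−2200)/3800 = 0.4211; (3800−2600)/3800 = 0.3158; (3800−2700)/3800 = 0.2895; (3800−3000)/3800 = 0.2105; (3800−3200)/3800 = 0.1579.
Σ = 3.789474. Dividing by the full population N = 11 gives P₁ = 0.344.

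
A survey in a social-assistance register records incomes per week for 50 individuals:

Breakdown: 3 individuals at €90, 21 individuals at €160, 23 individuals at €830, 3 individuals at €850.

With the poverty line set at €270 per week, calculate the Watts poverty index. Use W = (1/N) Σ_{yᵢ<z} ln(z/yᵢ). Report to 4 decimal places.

0.2857

Below the line: 3×€90, 21×€160 (q = 24 of N = 50).
Log shortfalls: ln(270/90) = 1.0986 (×3); ln(270/160) = 0.5232 (×21).
W = 14.284048 / 50 = 0.2857.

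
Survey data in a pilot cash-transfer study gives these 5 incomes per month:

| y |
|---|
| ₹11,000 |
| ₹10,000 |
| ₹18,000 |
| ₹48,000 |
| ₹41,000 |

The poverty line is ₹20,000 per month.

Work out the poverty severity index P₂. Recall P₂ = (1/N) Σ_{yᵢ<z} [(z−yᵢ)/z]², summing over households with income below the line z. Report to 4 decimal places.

Poor units: ₹10,000, ₹11,000, ₹18,000 (q = 3 of N = 5).
Gap ratios (z−y)/z: (20000−10000)/20000 = 0.5000; (20000−11000)/20000 = 0.4500; (20000−18000)/20000 = 0.1000.
Squared: 0.2500; 0.2025; 0.0100.
Sum = 0.462500; P₂ = 0.462500 / 5 = 0.0925.

0.0925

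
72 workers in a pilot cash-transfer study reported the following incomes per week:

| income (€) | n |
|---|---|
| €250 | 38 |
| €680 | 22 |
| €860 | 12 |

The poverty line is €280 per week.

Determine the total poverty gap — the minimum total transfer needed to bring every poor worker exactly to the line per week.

Below z: 38×€250 (q = 38 of N = 72).
Individual gaps: 38×(280−250) = 1140.
Aggregate gap = €1,140.

€1,140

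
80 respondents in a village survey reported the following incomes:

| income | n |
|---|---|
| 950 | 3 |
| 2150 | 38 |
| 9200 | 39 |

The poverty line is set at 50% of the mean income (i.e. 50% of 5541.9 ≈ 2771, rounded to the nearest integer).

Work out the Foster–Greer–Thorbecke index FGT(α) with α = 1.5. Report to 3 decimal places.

Incomes under z: 3×950, 38×2150 (q = 41 of N = 80).
Relative gaps: (2771−950)/2771 = 0.6572 (×3); (2771−2150)/2771 = 0.2241 (×38).
Raised to α = 1.5: 0.53273 (×3); 0.10609 (×38).
Sum = 5.629697; FGT(1.5) = 5.629697 / 80 = 0.070.

0.070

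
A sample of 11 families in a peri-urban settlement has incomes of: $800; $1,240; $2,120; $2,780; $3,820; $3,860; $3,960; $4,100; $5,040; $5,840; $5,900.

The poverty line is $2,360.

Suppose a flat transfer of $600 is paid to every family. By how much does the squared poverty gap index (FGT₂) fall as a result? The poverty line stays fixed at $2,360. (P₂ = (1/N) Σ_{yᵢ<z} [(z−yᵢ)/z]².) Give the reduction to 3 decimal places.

0.042

Before: below the line — $800, $1,240, $2,120; squared poverty gap index (FGT₂) = 0.06114.
After the $600 transfer: below the line — $1,400, $1,840; squared poverty gap index (FGT₂) = 0.01946.
Reduction = 0.06114 − 0.01946 = 0.042.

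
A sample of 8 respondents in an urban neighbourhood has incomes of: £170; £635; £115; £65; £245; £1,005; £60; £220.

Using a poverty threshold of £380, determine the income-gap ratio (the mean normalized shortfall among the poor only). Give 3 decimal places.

Below the line: £60, £65, £115, £170, £220, £245 (q = 6 of N = 8).
Relative gaps: 0.8421, 0.8289, 0.6974, 0.5526, 0.4211, 0.3553; sum = 3.697368.
I averages over the q = 6 poor units only: 3.697368 / 6 = 0.616.

0.616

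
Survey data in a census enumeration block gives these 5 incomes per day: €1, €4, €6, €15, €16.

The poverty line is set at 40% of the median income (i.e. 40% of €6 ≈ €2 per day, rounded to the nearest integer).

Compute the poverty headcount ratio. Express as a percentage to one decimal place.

1 of the 5 respondents have income below €2.
H = 1/5 = 20.0%.

20.0%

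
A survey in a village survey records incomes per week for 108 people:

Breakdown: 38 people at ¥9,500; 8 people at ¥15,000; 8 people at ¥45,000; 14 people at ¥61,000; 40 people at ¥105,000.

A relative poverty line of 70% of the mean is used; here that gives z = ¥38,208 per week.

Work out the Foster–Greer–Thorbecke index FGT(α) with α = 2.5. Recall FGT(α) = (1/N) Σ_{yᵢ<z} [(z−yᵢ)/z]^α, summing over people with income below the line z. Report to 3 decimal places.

Poor units: 38×¥9,500, 8×¥15,000 (q = 46 of N = 108).
Shortfall ratios: (38208−9500)/38208 = 0.7514 (×38); (38208−15000)/38208 = 0.6074 (×8).
Raised to α = 2.5: 0.48935 (×38); 0.28755 (×8).
Sum = 20.895759; FGT(2.5) = 20.895759 / 108 = 0.193.

0.193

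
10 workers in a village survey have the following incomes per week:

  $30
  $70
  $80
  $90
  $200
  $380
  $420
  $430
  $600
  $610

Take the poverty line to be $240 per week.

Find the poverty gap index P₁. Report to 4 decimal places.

0.3042

Below z: $30, $70, $80, $90, $200 (q = 5 of N = 10).
Relative gaps: (240−30)/240 = 0.8750; (240−70)/240 = 0.7083; (240−80)/240 = 0.6667; (240−90)/240 = 0.6250; (240−200)/240 = 0.1667.
Sum of shortfalls = 3.041667; P₁ averages over all N: 3.041667 / 10 = 0.3042.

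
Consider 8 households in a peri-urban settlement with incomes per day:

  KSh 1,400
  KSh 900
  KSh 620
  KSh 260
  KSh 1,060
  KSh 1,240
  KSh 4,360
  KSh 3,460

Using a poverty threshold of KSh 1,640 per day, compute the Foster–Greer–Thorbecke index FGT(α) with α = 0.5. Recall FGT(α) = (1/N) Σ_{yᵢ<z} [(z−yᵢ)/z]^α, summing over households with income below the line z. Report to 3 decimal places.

0.481

Poor units: KSh 260, KSh 620, KSh 900, KSh 1,060, KSh 1,240, KSh 1,400 (q = 6 of N = 8).
Relative gaps: (1640−260)/1640 = 0.8415; (1640−620)/1640 = 0.6220; (1640−900)/1640 = 0.4512; (1640−1060)/1640 = 0.3537; (1640−1240)/1640 = 0.2439; (1640−1400)/1640 = 0.1463.
Raised to α = 0.5: 0.91731; 0.78864; 0.67173; 0.59469; 0.49386; 0.38255.
Sum = 3.848784; FGT(0.5) = 3.848784 / 8 = 0.481.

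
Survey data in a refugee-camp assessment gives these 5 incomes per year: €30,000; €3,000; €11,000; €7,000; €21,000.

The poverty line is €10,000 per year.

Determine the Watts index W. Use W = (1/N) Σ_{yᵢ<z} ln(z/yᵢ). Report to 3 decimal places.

0.312

Incomes under z: €3,000, €7,000 (q = 2 of N = 5).
ln(z/y) terms: ln(10000/3000) = 1.2040; ln(10000/7000) = 0.3567.
W = 1.560648 / 5 = 0.312.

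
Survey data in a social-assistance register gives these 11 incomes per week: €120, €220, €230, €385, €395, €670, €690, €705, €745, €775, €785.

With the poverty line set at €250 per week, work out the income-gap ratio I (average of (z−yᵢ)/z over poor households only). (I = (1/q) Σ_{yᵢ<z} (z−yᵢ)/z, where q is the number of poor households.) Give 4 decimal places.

Below z: €120, €220, €230 (q = 3 of N = 11).
Shortfall ratios (z−y)/z: 0.5200, 0.1200, 0.0800; sum = 0.720000.
The income-gap ratio divides by q (the poor only): 0.720000 / 3 = 0.2400.

0.2400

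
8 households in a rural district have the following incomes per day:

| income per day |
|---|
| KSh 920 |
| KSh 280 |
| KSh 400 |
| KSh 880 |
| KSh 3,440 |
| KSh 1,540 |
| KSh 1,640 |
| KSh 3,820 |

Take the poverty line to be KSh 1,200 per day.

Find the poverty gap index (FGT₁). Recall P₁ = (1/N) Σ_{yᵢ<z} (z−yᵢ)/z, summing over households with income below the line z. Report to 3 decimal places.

0.242

Below z: KSh 280, KSh 400, KSh 880, KSh 920 (q = 4 of N = 8).
Shortfall ratios: (1200−280)/1200 = 0.7667; (1200−400)/1200 = 0.6667; (1200−880)/1200 = 0.2667; (1200−920)/1200 = 0.2333.
Σ = 1.933333. Dividing by the full population N = 8 gives P₁ = 0.242.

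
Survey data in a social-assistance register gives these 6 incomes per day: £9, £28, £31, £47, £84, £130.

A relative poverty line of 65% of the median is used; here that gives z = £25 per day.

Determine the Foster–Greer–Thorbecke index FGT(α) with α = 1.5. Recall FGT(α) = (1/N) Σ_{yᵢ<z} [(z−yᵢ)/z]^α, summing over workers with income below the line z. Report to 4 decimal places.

Below z: £9 (q = 1 of N = 6).
Shortfall ratios: (25−9)/25 = 0.6400.
Raised to α = 1.5: 0.51200.
Sum = 0.512000; FGT(1.5) = 0.512000 / 6 = 0.0853.

0.0853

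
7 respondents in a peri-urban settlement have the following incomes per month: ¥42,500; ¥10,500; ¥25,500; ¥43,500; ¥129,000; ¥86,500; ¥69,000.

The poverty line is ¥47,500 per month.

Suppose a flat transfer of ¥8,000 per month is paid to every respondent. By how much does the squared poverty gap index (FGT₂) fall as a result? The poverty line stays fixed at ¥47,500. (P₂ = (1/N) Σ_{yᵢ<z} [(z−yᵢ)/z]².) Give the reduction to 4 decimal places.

0.0543

Before: below the line — ¥10,500, ¥25,500, ¥42,500, ¥43,500; squared poverty gap index (FGT₂) = 0.119921.
After the ¥8,000 transfer: below the line — ¥18,500, ¥33,500; squared poverty gap index (FGT₂) = 0.065659.
Reduction = 0.119921 − 0.065659 = 0.0543.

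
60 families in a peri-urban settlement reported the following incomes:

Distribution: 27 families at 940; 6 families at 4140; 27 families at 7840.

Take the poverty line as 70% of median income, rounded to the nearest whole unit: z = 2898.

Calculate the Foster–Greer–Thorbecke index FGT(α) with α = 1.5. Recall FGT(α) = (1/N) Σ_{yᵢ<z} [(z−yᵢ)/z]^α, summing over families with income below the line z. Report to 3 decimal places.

0.250

Below z: 27×940 (q = 27 of N = 60).
Relative gaps: (2898−940)/2898 = 0.6756 (×27).
Raised to α = 1.5: 0.55536 (×27).
Sum = 14.994612; FGT(1.5) = 14.994612 / 60 = 0.250.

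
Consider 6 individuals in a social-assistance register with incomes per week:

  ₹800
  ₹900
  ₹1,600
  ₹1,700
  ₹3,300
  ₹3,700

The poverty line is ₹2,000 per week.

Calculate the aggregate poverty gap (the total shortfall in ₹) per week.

₹3,000

Poor units: ₹800, ₹900, ₹1,600, ₹1,700 (q = 4 of N = 6).
Individual gaps: 2000−800 = 1200; 2000−900 = 1100; 2000−1600 = 400; 2000−1700 = 300.
Aggregate gap = ₹3,000.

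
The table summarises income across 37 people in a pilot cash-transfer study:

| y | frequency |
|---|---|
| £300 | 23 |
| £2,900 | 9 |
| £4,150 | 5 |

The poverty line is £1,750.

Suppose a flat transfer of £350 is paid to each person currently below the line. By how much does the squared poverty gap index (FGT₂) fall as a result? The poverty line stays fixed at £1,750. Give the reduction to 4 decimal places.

Before: below the line — 23×£300; squared poverty gap index (FGT₂) = 0.426762.
After the £350 transfer: below the line — 23×£650; squared poverty gap index (FGT₂) = 0.245604.
Reduction = 0.426762 − 0.245604 = 0.1812.

0.1812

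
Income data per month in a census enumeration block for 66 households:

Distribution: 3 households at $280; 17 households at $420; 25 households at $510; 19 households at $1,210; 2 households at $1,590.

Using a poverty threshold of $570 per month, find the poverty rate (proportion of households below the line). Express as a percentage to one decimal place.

45 of the 66 households have income below $570.
H = 45/66 = 68.2%.

68.2%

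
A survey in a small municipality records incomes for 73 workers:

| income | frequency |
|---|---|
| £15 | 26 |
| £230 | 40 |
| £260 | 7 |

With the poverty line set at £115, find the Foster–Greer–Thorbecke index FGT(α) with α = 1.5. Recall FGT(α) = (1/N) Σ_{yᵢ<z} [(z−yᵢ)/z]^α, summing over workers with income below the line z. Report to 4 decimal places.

Poor units: 26×£15 (q = 26 of N = 73).
Shortfall ratios: (115−15)/115 = 0.8696 (×26).
Raised to α = 1.5: 0.81087 (×26).
Sum = 21.082717; FGT(1.5) = 21.082717 / 73 = 0.2888.

0.2888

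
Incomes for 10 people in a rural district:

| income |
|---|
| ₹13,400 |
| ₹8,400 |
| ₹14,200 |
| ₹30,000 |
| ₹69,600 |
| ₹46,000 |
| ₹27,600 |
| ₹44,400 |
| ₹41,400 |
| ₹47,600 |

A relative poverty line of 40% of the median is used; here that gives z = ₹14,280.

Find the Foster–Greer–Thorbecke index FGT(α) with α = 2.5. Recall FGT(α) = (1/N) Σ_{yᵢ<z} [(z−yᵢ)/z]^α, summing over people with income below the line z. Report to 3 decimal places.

0.011

Below z: ₹8,400, ₹13,400, ₹14,200 (q = 3 of N = 10).
Shortfall ratios: (14280−8400)/14280 = 0.4118; (14280−13400)/14280 = 0.0616; (14280−14200)/14280 = 0.0056.
Raised to α = 2.5: 0.10880; 0.00094; 0.00000.
Sum = 0.109744; FGT(2.5) = 0.109744 / 10 = 0.011.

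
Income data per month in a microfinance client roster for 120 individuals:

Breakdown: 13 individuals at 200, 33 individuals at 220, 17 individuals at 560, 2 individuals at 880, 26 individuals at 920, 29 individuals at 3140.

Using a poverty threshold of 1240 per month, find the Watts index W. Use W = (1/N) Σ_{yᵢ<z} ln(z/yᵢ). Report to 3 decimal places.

0.856

Below the line: 13×200, 33×220, 17×560, 2×880, 26×920 (q = 91 of N = 120).
Log gaps: ln(1240/200) = 1.8245 (×13); ln(1240/220) = 1.7292 (×33); ln(1240/560) = 0.7949 (×17); ln(1240/880) = 0.3429 (×2); ln(1240/920) = 0.2985 (×26).
W = 102.744547 / 120 = 0.856.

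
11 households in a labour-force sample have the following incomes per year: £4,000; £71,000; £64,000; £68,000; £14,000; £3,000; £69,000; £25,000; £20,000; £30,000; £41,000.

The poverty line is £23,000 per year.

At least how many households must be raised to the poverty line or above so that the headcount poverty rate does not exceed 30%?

1

4 of the 11 households are poor, so H = 4/11 = 0.364.
A headcount ratio of at most 30% allows at most ⌊0.30 × 11⌋ = 3 poor households.
So at least 4 − 3 = 1 must be lifted.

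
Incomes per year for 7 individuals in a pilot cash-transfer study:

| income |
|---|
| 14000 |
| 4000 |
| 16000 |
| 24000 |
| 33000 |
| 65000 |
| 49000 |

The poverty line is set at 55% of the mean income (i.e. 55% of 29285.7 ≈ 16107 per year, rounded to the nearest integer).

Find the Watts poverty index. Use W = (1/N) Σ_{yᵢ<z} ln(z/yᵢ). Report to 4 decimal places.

0.2200

Incomes under z: 4000, 14000, 16000 (q = 3 of N = 7).
Log shortfalls: ln(16107/4000) = 1.3930; ln(16107/14000) = 0.1402; ln(16107/16000) = 0.0067.
W = 1.539821 / 7 = 0.2200.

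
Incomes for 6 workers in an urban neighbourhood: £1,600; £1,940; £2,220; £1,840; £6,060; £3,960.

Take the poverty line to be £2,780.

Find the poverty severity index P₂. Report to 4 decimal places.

Below the line: £1,600, £1,840, £1,940, £2,220 (q = 4 of N = 6).
Gap ratios (z−y)/z: (2780−1600)/2780 = 0.4245; (2780−1840)/2780 = 0.3381; (2780−1940)/2780 = 0.3022; (2780−2220)/2780 = 0.2014.
Squared: 0.1802; 0.1143; 0.0913; 0.0406.
Sum = 0.426375; P₂ = 0.426375 / 6 = 0.0711.

0.0711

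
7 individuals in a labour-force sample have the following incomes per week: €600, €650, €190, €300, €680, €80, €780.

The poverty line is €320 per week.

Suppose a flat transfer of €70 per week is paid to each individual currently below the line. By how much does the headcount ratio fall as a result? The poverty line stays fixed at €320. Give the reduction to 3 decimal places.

Before: below the line — €80, €190, €300; headcount ratio = 0.42857.
After the €70 transfer: below the line — €150, €260; headcount ratio = 0.28571.
Reduction = 0.42857 − 0.28571 = 0.143.

0.143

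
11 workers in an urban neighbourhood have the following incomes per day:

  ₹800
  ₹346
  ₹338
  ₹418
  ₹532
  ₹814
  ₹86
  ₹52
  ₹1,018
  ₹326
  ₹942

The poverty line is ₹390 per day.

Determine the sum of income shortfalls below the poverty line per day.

Below the line: ₹52, ₹86, ₹326, ₹338, ₹346 (q = 5 of N = 11).
Individual gaps: 390−52 = 338; 390−86 = 304; 390−326 = 64; 390−338 = 52; 390−346 = 44.
Aggregate gap = ₹802.

₹802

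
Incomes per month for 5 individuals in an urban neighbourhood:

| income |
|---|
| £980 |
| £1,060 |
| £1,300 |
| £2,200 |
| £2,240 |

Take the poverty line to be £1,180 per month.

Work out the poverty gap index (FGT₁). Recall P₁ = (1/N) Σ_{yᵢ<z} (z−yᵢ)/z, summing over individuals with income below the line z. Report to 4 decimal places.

Poor units: £980, £1,060 (q = 2 of N = 5).
Shortfall ratios: (1180−980)/1180 = 0.1695; (1180−1060)/1180 = 0.1017.
Σ = 0.271186. Dividing by the full population N = 5 gives P₁ = 0.0542.

0.0542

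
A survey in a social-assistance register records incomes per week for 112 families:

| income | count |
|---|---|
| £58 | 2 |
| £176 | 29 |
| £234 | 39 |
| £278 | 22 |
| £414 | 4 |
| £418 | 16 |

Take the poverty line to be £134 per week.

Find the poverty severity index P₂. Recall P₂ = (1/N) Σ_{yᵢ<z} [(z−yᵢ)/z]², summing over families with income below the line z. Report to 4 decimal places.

0.0057

Below z: 2×£58 (q = 2 of N = 112).
Normalized shortfalls: (134−58)/134 = 0.5672 (×2).
Squared: 0.3217 (×2).
Sum = 0.643350; P₂ = 0.643350 / 112 = 0.0057.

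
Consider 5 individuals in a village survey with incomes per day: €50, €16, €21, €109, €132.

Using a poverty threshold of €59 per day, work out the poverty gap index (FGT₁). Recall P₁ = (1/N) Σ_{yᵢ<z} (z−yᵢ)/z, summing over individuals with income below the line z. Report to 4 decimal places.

Incomes under z: €16, €21, €50 (q = 3 of N = 5).
Normalized shortfalls: (59−16)/59 = 0.7288; (59−21)/59 = 0.6441; (59−50)/59 = 0.1525.
Sum of shortfalls = 1.525424; P₁ averages over all N: 1.525424 / 5 = 0.3051.

0.3051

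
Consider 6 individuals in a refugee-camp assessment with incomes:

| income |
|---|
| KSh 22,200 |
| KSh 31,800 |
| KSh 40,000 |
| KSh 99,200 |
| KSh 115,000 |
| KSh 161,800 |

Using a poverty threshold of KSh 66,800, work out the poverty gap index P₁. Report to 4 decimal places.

Below z: KSh 22,200, KSh 31,800, KSh 40,000 (q = 3 of N = 6).
Gap ratios (z−y)/z: (66800−22200)/66800 = 0.6677; (66800−31800)/66800 = 0.5240; (66800−40000)/66800 = 0.4012.
Sum of shortfalls = 1.592814; P₁ averages over all N: 1.592814 / 6 = 0.2655.

0.2655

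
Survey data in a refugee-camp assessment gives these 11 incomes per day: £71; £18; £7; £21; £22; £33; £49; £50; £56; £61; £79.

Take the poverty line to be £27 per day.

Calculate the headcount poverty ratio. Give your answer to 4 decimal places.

0.3636

4 of the 11 workers have income below £27.
H = 4/11 = 0.3636.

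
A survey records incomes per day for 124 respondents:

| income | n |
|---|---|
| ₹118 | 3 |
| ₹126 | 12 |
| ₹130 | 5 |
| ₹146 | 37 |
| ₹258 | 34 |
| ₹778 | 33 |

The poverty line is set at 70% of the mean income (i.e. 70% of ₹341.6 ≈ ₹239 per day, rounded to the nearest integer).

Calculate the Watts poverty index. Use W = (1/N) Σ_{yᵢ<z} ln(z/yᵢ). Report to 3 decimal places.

0.251

Below the line: 3×₹118, 12×₹126, 5×₹130, 37×₹146 (q = 57 of N = 124).
ln(z/y) terms: ln(239/118) = 0.7058 (×3); ln(239/126) = 0.6402 (×12); ln(239/130) = 0.6089 (×5); ln(239/146) = 0.4929 (×37).
W = 31.079868 / 124 = 0.251.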